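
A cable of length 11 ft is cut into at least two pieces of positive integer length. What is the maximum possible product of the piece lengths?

54

Define f[k] = max over 1≤i<k of i · max(k−i, f[k−i]); the inner max lets the remainder stay uncut if that's better.
f[2] = 1*max(1,0) = 1*1 = 1
f[3] = 1*max(2,1) = 1*2 = 2
f[4] = 2*max(2,1) = 2*2 = 4
f[5] = 2*max(3,2) = 2*3 = 6
f[6] = 3*max(3,2) = 3*3 = 9
f[7] = 2*max(5,6) = 2*6 = 12
f[8] = 2*max(6,9) = 2*9 = 18
f[9] = 3*max(6,9) = 3*9 = 27
f[10] = 2*max(8,18) = 2*18 = 36
f[11] = 2*max(9,27) = 2*27 = 54
One optimal split: 3 + 3 + 3 + 2; product 3*3*3*2 = 54.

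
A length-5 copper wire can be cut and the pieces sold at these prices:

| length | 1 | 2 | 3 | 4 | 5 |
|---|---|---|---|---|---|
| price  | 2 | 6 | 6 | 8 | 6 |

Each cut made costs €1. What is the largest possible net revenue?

12

Build r[k] bottom-up: r[k] = max over allowed piece i of (p[i] + r[k−i]) − 1 per cut.
r[1] = 2
r[2] = max(2+2-1, 6+0) = 6
r[3] = max(2+6-1, 6+2-1, 6+0) = 7
r[4] = max(2+7-1, 6+6-1, 6+2-1, 8+0) = 11
r[5] = max(2+11-1, 6+7-1, 6+6-1, 8+2-1, 6+0) = 12
One optimal plan: pieces 2 + 2 + 1 (2 cuts) → €14 − €2 = €12.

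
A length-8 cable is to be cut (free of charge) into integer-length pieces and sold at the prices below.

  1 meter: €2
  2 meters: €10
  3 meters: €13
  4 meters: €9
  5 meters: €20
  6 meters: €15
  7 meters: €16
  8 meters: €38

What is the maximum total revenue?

Build best[k] bottom-up: best[k] = max over allowed piece i of (p[i] + best[k−i]).
best[1] = 2
best[2] = max(2+2, 10+0) = 10
best[3] = max(2+10, 10+2, 13+0) = 13
best[4] = max(2+13, 10+10, 13+2, 9+0) = 20
best[5] = max(2+20, 10+13, 13+10, 9+2, 20+0) = 23
best[6] = max(2+23, 10+20, 13+13, 9+10, 20+2, 15+0) = 30
best[7] = max(2+30, 10+23, 13+20, …, 15+2, 16+0) = 33
best[8] = max(2+33, 10+30, 13+23, …, 16+2, 38+0) = 40
One optimal cutting: 2 + 2 + 2 + 2 → €10 + €10 + €10 + €10 = €40.

40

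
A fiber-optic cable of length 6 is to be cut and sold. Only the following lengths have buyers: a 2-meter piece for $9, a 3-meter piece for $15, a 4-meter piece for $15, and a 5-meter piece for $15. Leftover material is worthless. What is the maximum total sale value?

Build best[k] bottom-up: best[k] = max over allowed piece i of (p[i] + best[k−i]).
best[1] = 0
best[2] = 9
best[3] = 15
best[4] = 18  (first piece 2, then best[2]=9)
best[5] = 24  (first piece 2, then best[3]=15)
best[6] = 30  (first piece 3, then best[3]=15)
One optimal cutting: 3 + 3 → $30.

30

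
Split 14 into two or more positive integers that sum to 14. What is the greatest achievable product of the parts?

Define P[k] = max over 1≤i<k of i · max(k−i, P[k−i]); the inner max lets the remainder stay uncut if that's better.
P[2] = 1×max(1,0) = 1×1 = 1
P[3] = 1×max(2,1) = 1×2 = 2
P[4] = 2×max(2,1) = 2×2 = 4
P[5] = 2×max(3,2) = 2×3 = 6
P[6] = 3×max(3,2) = 3×3 = 9
P[7] = 2×max(5,6) = 2×6 = 12
P[8] = 2×max(6,9) = 2×9 = 18
P[9] = 3×max(6,9) = 3×9 = 27
P[10] = 2×max(8,18) = 2×18 = 36
P[11] = 2×max(9,27) = 2×27 = 54
P[12] = 3×max(9,27) = 3×27 = 81
P[13] = 2×max(11,54) = 2×54 = 108
P[14] = 2×max(12,81) = 2×81 = 162
One optimal split: 3 + 3 + 3 + 3 + 2; product 3×3×3×3×2 = 162.

162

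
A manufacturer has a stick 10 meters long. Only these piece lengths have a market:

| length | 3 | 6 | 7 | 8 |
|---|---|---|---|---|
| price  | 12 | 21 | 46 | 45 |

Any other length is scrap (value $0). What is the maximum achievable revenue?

Build r[k] bottom-up: r[k] = max over allowed piece i of (p[i] + r[k−i]).
r[1] = 0
r[2] = 0
r[3] = 12
r[4] = 12
r[5] = 12
r[6] = max(12+12, 21+0) = 24
r[7] = max(12+12, 21+0, 46+0) = 46
r[8] = max(12+12, 21+0, 46+0, 45+0) = 46
r[9] = max(12+24, 21+12, 46+0, 45+0) = 46
r[10] = max(12+46, 21+12, 46+12, 45+0) = 58
One optimal cutting: 7 + 3 → $58.

58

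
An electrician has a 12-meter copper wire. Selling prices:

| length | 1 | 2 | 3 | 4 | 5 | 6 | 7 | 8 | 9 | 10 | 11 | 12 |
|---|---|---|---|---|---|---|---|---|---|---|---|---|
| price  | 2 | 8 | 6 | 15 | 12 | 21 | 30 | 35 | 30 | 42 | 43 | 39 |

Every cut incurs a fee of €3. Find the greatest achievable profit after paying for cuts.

47

Let v[k] be the best obtainable value from length k. For each k, try every first piece i and keep the best of price[i] + v[k−i] minus the 3 cut fee when i<k.
v[1] = 2
v[2] = 8
v[3] = 7  (first piece 1, then v[2]=8)
v[4] = 15
v[5] = 14  (first piece 1, then v[4]=15)
v[6] = 21
v[7] = 30
v[8] = 35
v[9] = 35  (first piece 2, then v[7]=30)
v[10] = 42
v[11] = 43
v[12] = 47  (first piece 2, then v[10]=42)
One optimal plan: pieces 10 + 2 (1 cut) → €50 − €3 = €47.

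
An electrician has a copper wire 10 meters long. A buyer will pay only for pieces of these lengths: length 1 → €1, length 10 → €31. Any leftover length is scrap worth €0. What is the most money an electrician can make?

Build f[k] bottom-up: f[k] = max over allowed piece i of (p[i] + f[k−i]).
f[1] = 1
f[2] = 2  (first piece 1, then f[1]=1)
f[3] = 3  (first piece 1, then f[2]=2)
f[4] = 4  (first piece 1, then f[3]=3)
f[5] = 5  (first piece 1, then f[4]=4)
f[6] = 6  (first piece 1, then f[5]=5)
f[7] = 7  (first piece 1, then f[6]=6)
f[8] = 8  (first piece 1, then f[7]=7)
f[9] = 9  (first piece 1, then f[8]=8)
f[10] = max(1+9, 31+0) = 31
One optimal cutting: 10 → €31.

31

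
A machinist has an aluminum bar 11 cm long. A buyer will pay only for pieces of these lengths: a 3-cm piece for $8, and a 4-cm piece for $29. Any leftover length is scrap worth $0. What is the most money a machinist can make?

66

Build r[k] bottom-up: r[k] = max over allowed piece i of (p[i] + r[k−i]).
r[1] = 0
r[2] = 0
r[3] = 8
r[4] = 29
r[5] = 29
r[6] = 29
r[7] = 37  (first piece 3, then r[4]=29)
r[8] = 58  (first piece 4, then r[4]=29)
r[9] = 58
r[10] = 58
r[11] = 66  (first piece 3, then r[8]=58)
One optimal cutting: 4 + 4 + 3 → $66.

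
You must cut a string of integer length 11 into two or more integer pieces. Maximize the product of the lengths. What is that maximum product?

Define g[k] = max over 1≤i<k of i · max(k−i, g[k−i]); the inner max lets the remainder stay uncut if that's better.
Small cases: g[2]=1, g[3]=2.
g[4] = 2*max(2,1) = 2*2 = 4
g[5] = 2*max(3,2) = 2*3 = 6
g[6] = 3*max(3,2) = 3*3 = 9
g[7] = 2*max(5,6) = 2*6 = 12
g[8] = 2*max(6,9) = 2*9 = 18
g[9] = 3*max(6,9) = 3*9 = 27
g[10] = 2*max(8,18) = 2*18 = 36
g[11] = 2*max(9,27) = 2*27 = 54
One optimal split: 3 + 3 + 3 + 2; product 3*3*3*2 = 54.

54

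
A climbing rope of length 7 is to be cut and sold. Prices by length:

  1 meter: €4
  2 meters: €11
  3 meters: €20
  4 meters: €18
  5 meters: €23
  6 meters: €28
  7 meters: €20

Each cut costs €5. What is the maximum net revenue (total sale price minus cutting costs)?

34

Consider every possible first cut. r[k] is the best of p[i]+r[k−i] over all sellable i≤k, charging 5 whenever i<k.
r[1] = 4
r[2] = max(4+4-5, 11+0) = 11
r[3] = max(4+11-5, 11+4-5, 20+0) = 20
r[4] = max(4+20-5, 11+11-5, 20+4-5, 18+0) = 19
r[5] = max(4+19-5, 11+20-5, 20+11-5, 18+4-5, 23+0) = 26
r[6] = max(4+26-5, 11+19-5, 20+20-5, 18+11-5, 23+4-5, 28+0) = 35
r[7] = max(4+35-5, 11+26-5, 20+19-5, …, 28+4-5, 20+0) = 34
One optimal plan: pieces 3 + 3 + 1 (2 cuts) → €44 − €10 = €34.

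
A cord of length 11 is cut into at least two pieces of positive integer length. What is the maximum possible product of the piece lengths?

54

Fill P[k] for k=2..11: at each k try every first piece i and multiply by the better of (k−i) uncut or P[k−i].
P[2] = 1×max(1,0) = 1×1 = 1
P[3] = 1×max(2,1) = 1×2 = 2
P[4] = 2×max(2,1) = 2×2 = 4
P[5] = 2×max(3,2) = 2×3 = 6
P[6] = 3×max(3,2) = 3×3 = 9
P[7] = 2×max(5,6) = 2×6 = 12
P[8] = 2×max(6,9) = 2×9 = 18
P[9] = 3×max(6,9) = 3×9 = 27
P[10] = 2×max(8,18) = 2×18 = 36
P[11] = 2×max(9,27) = 2×27 = 54
One optimal split: 3 + 3 + 3 + 2; product 3×3×3×2 = 54.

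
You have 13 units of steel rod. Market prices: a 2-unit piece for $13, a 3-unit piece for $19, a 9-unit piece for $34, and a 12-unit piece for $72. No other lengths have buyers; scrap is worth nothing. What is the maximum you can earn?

Consider every possible first cut. r[k] is the best of p[i]+r[k−i] over all sellable i≤k.
r[1] = 0
r[2] = 13
r[3] = max(13+0, 19+0) = 19
r[4] = max(13+13, 19+0) = 26
r[5] = max(13+19, 19+13) = 32
r[6] = max(13+26, 19+19) = 39
r[7] = max(13+32, 19+26) = 45
r[8] = max(13+39, 19+32) = 52
r[9] = max(13+45, 19+39, 34+0) = 58
r[10] = max(13+52, 19+45, 34+0) = 65
r[11] = max(13+58, 19+52, 34+13) = 71
r[12] = max(13+65, 19+58, 34+19, 72+0) = 78
r[13] = max(13+71, 19+65, 34+26, 72+0) = 84
One optimal cutting: 3 + 2 + 2 + 2 + 2 + 2 → $84.

84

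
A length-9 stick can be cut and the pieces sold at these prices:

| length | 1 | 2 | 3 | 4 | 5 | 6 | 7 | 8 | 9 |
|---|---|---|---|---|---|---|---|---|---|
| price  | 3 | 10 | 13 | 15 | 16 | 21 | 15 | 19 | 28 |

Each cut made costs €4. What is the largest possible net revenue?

31

Let r[k] be the best obtainable value from length k. For each k, try every first piece i and keep the best of price[i] + r[k−i] minus the 4 cut fee when i<k.
r[1] = 3
r[2] = 10
r[3] = 13
r[4] = 16  (first piece 2, then r[2]=10)
r[5] = 19  (first piece 2, then r[3]=13)
r[6] = 22  (first piece 2, then r[4]=16)
r[7] = 25  (first piece 2, then r[5]=19)
r[8] = 28  (first piece 2, then r[6]=22)
r[9] = 31  (first piece 2, then r[7]=25)
One optimal plan: pieces 3 + 2 + 2 + 2 (3 cuts) → €43 − €12 = €31.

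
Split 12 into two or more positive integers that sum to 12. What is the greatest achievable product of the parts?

81

Fill P[k] for k=2..12: at each k try every first piece i and multiply by the better of (k−i) uncut or P[k−i].
P[2] = 1·max(1,0) = 1·1 = 1
P[3] = max(1·2, 2·1) = 2
P[4] = max(1·3, 2·2, 3·1) = 4
P[5] = max(1·4, 2·3, 3·2, 4·1) = 6
P[6] = max(1·6, 2·4, 3·3, 4·2, 5·1) = 9
P[7] = max(1·9, 2·6, 3·4, 4·3, 5·2, 6·1) = 12
P[8] = max(1·12, 2·9, 3·6, …, 6·2, 7·1) = 18
P[9] = max(1·18, 2·12, 3·9, …, 7·2, 8·1) = 27
P[10] = max(1·27, 2·18, 3·12, …, 8·2, 9·1) = 36
P[11] = max(1·36, 2·27, 3·18, …, 9·2, 10·1) = 54
P[12] = max(1·54, 2·36, 3·27, …, 10·2, 11·1) = 81
One optimal split: 3 + 3 + 3 + 3; product 3·3·3·3 = 81.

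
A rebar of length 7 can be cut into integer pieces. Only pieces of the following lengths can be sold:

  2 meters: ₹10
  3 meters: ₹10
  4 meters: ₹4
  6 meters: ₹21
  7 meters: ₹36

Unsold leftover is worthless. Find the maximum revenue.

Consider every possible first cut. r[k] is the best of p[i]+r[k−i] over all sellable i≤k.
r[1] = 0
r[2] = 10
r[3] = max(10+0, 10+0) = 10
r[4] = max(10+10, 10+0, 4+0) = 20
r[5] = max(10+10, 10+10, 4+0) = 20
r[6] = max(10+20, 10+10, 4+10, 21+0) = 30
r[7] = max(10+20, 10+20, 4+10, 21+0, 36+0) = 36
One optimal cutting: 7 → ₹36.

36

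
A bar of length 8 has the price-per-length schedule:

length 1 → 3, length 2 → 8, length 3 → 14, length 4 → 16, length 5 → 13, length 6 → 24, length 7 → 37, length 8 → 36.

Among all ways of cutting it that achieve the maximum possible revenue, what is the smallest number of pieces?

2

Let r[k] be the best obtainable value from length k. For each k, try every first piece i and keep the best of price[i] + r[k−i].
r[1] = 3
r[2] = max(3+3, 8+0) = 8
r[3] = max(3+8, 8+3, 14+0) = 14
r[4] = max(3+14, 8+8, 14+3, 16+0) = 17
r[5] = max(3+17, 8+14, 14+8, 16+3, 13+0) = 22
r[6] = max(3+22, 8+17, 14+14, 16+8, 13+3, 24+0) = 28
r[7] = max(3+28, 8+22, 14+17, …, 24+3, 37+0) = 37
r[8] = max(3+37, 8+28, 14+22, …, 37+3, 36+0) = 40
Maximum revenue is 40.
Now minimize piece count subject to staying optimal: for each k, pieces[k] = 1 + min over i with p[i]+r[k−i]=r[k] of pieces[k−i].
pieces[5] = 2
pieces[6] = 2
pieces[7] = 1
pieces[8] = 2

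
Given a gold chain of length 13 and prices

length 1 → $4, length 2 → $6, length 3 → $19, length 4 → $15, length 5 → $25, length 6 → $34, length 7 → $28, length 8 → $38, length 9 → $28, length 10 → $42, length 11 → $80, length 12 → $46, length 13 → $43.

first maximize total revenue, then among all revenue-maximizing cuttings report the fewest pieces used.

Build r[k] bottom-up: r[k] = max over allowed piece i of (p[i] + r[k−i]).
r[1] = 4
r[2] = 8  (first piece 1, then r[1]=4)
r[3] = 19
r[4] = 23  (first piece 1, then r[3]=19)
r[5] = 27  (first piece 1, then r[4]=23)
r[6] = 38  (first piece 3, then r[3]=19)
r[7] = 42  (first piece 1, then r[6]=38)
r[8] = 46  (first piece 1, then r[7]=42)
r[9] = 57  (first piece 3, then r[6]=38)
r[10] = 61  (first piece 1, then r[9]=57)
r[11] = 80
r[12] = 84  (first piece 1, then r[11]=80)
r[13] = 88  (first piece 1, then r[12]=84)
Maximum revenue is $88.
Now minimize piece count subject to staying optimal: for each k, pieces[k] = 1 + min over i with p[i]+r[k−i]=r[k] of pieces[k−i].
pieces[10] = 4
pieces[11] = 1
pieces[12] = 2
pieces[13] = 3

3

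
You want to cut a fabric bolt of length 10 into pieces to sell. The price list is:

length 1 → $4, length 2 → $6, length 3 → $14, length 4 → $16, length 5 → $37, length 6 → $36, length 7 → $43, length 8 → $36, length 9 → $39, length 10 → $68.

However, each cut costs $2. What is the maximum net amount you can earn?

72

Consider every possible first cut. r[k] is the best of p[i]+r[k−i] over all sellable i≤k, charging 2 whenever i<k.
r[1] = 4
r[2] = max(4+4-2, 6+0) = 6
r[3] = max(4+6-2, 6+4-2, 14+0) = 14
r[4] = max(4+14-2, 6+6-2, 14+4-2, 16+0) = 16
r[5] = max(4+16-2, 6+14-2, 14+6-2, 16+4-2, 37+0) = 37
r[6] = max(4+37-2, 6+16-2, 14+14-2, 16+6-2, 37+4-2, 36+0) = 39
r[7] = max(4+39-2, 6+37-2, 14+16-2, …, 36+4-2, 43+0) = 43
r[8] = max(4+43-2, 6+39-2, 14+37-2, …, 43+4-2, 36+0) = 49
r[9] = max(4+49-2, 6+43-2, 14+39-2, …, 36+4-2, 39+0) = 51
r[10] = max(4+51-2, 6+49-2, 14+43-2, …, 39+4-2, 68+0) = 72
One optimal plan: pieces 5 + 5 (1 cut) → $74 − $2 = $72.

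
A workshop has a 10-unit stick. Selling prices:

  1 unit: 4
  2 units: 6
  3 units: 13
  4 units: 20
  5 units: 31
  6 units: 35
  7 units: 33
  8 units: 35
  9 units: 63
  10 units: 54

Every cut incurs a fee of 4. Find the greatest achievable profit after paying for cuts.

Consider every possible first cut. net[k] is the best of p[i]+net[k−i] over all sellable i≤k, charging 4 whenever i<k.
net[1] = 4
net[2] = max(4+4-4, 6+0) = 6
net[3] = max(4+6-4, 6+4-4, 13+0) = 13
net[4] = max(4+13-4, 6+6-4, 13+4-4, 20+0) = 20
net[5] = max(4+20-4, 6+13-4, 13+6-4, 20+4-4, 31+0) = 31
net[6] = max(4+31-4, 6+20-4, 13+13-4, 20+6-4, 31+4-4, 35+0) = 35
net[7] = max(4+35-4, 6+31-4, 13+20-4, …, 35+4-4, 33+0) = 35
net[8] = max(4+35-4, 6+35-4, 13+31-4, …, 33+4-4, 35+0) = 40
net[9] = max(4+40-4, 6+35-4, 13+35-4, …, 35+4-4, 63+0) = 63
net[10] = max(4+63-4, 6+40-4, 13+35-4, …, 63+4-4, 54+0) = 63
One optimal plan: pieces 9 + 1 (1 cut) → 67 − 4 = 63.

63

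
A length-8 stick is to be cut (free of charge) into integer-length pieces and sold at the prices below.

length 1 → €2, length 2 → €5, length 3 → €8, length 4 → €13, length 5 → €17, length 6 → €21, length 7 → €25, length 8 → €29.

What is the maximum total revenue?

Consider every possible first cut. v[k] is the best of p[i]+v[k−i] over all sellable i≤k.
v[1] = 2
v[2] = 5
v[3] = 8
v[4] = 13
v[5] = 17
v[6] = 21
v[7] = 25
v[8] = 29
Best is to sell the whole 8-meter piece uncut for €29.

29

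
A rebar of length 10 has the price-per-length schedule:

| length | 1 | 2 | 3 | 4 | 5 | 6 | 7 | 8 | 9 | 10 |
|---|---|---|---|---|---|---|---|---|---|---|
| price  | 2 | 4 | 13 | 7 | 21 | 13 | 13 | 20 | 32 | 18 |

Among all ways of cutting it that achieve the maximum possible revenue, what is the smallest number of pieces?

Let r[k] be the best obtainable value from length k. For each k, try every first piece i and keep the best of price[i] + r[k−i].
r[1] = 2
r[2] = max(2+2, 4+0) = 4
r[3] = max(2+4, 4+2, 13+0) = 13
r[4] = max(2+13, 4+4, 13+2, 7+0) = 15
r[5] = max(2+15, 4+13, 13+4, 7+2, 21+0) = 21
r[6] = max(2+21, 4+15, 13+13, 7+4, 21+2, 13+0) = 26
r[7] = max(2+26, 4+21, 13+15, …, 13+2, 13+0) = 28
r[8] = max(2+28, 4+26, 13+21, …, 13+2, 20+0) = 34
r[9] = max(2+34, 4+28, 13+26, …, 20+2, 32+0) = 39
r[10] = max(2+39, 4+34, 13+28, …, 32+2, 18+0) = 42
Maximum revenue is ₹42.
Now minimize piece count subject to staying optimal: for each k, pieces[k] = 1 + min over i with p[i]+r[k−i]=r[k] of pieces[k−i].
pieces[7] = 3
pieces[8] = 2
pieces[9] = 3
pieces[10] = 2

2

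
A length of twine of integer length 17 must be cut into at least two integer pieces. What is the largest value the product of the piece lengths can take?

486

Let m[k] be the best product for length k (with at least one cut). For each first piece i, the rest contributes max(k−i, m[k−i]).
Small cases: m[2]=1, m[3]=2, m[4]=4, m[5]=6, m[6]=9, m[7]=12, m[8]=18, m[9]=27, m[10]=36, m[11]=54, m[12]=81.
m[13] = max(1*81, 2*54, 3*36, …, 11*2, 12*1) = 108
m[14] = max(1*108, 2*81, 3*54, …, 12*2, 13*1) = 162
m[15] = max(1*162, 2*108, 3*81, …, 13*2, 14*1) = 243
m[16] = max(1*243, 2*162, 3*108, …, 14*2, 15*1) = 324
m[17] = max(1*324, 2*243, 3*162, …, 15*2, 16*1) = 486
One optimal split: 3 + 3 + 3 + 3 + 3 + 2; product 3*3*3*3*3*2 = 486.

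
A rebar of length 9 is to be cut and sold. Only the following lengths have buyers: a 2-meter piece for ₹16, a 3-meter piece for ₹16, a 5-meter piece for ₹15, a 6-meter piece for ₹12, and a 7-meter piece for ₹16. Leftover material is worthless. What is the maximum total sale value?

64

Build best[k] bottom-up: best[k] = max over allowed piece i of (p[i] + best[k−i]).
best[1] = 0
best[2] = 16
best[3] = 16
best[4] = 32  (first piece 2, then best[2]=16)
best[5] = 32
best[6] = 48  (first piece 2, then best[4]=32)
best[7] = 48
best[8] = 64  (first piece 2, then best[6]=48)
best[9] = 64
One optimal cutting: pieces 2 + 2 + 2 + 2 with 1 meter of scrap → ₹64.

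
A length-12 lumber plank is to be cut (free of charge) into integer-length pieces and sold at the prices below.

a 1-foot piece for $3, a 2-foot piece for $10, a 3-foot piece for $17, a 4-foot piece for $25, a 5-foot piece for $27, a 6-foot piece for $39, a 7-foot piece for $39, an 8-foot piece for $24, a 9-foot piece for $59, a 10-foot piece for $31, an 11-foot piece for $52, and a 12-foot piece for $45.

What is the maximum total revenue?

78

Build r[k] bottom-up: r[k] = max over allowed piece i of (p[i] + r[k−i]).
r[1] = 3
r[2] = max(3+3, 10+0) = 10
r[3] = max(3+10, 10+3, 17+0) = 17
r[4] = max(3+17, 10+10, 17+3, 25+0) = 25
r[5] = max(3+25, 10+17, 17+10, 25+3, 27+0) = 28
r[6] = max(3+28, 10+25, 17+17, 25+10, 27+3, 39+0) = 39
r[7] = max(3+39, 10+28, 17+25, …, 39+3, 39+0) = 42
r[8] = max(3+42, 10+39, 17+28, …, 39+3, 24+0) = 50
r[9] = max(3+50, 10+42, 17+39, …, 24+3, 59+0) = 59
r[10] = max(3+59, 10+50, 17+42, …, 59+3, 31+0) = 64
r[11] = max(3+64, 10+59, 17+50, …, 31+3, 52+0) = 69
r[12] = max(3+69, 10+64, 17+59, …, 52+3, 45+0) = 78
One optimal cutting: 6 + 6 → $39 + $39 = $78.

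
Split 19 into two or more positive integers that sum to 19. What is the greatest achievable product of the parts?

Let prod[k] be the best product for length k (with at least one cut). For each first piece i, the rest contributes max(k−i, prod[k−i]).
Small cases: prod[2]=1, prod[3]=2, prod[4]=4, prod[5]=6, prod[6]=9, prod[7]=12, prod[8]=18, prod[9]=27, prod[10]=36, prod[11]=54.
prod[12] = max(1*54, 2*36, 3*27, …, 10*2, 11*1) = 81
prod[13] = max(1*81, 2*54, 3*36, …, 11*2, 12*1) = 108
prod[14] = max(1*108, 2*81, 3*54, …, 12*2, 13*1) = 162
prod[15] = max(1*162, 2*108, 3*81, …, 13*2, 14*1) = 243
prod[16] = max(1*243, 2*162, 3*108, …, 14*2, 15*1) = 324
prod[17] = max(1*324, 2*243, 3*162, …, 15*2, 16*1) = 486
prod[18] = max(1*486, 2*324, 3*243, …, 16*2, 17*1) = 729
prod[19] = max(1*729, 2*486, 3*324, …, 17*2, 18*1) = 972
One optimal split: 3 + 3 + 3 + 3 + 3 + 2 + 2; product 3*3*3*3*3*2*2 = 972.

972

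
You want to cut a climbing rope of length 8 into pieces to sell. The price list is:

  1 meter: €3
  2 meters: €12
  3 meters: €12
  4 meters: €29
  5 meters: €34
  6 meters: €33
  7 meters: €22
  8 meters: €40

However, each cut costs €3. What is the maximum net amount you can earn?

Let net[k] be the best obtainable value from length k. For each k, try every first piece i and keep the best of price[i] + net[k−i] minus the 3 cut fee when i<k.
net[1] = 3
net[2] = 12
net[3] = 12  (first piece 1, then net[2]=12)
net[4] = 29
net[5] = 34
net[6] = 38  (first piece 2, then net[4]=29)
net[7] = 43  (first piece 2, then net[5]=34)
net[8] = 55  (first piece 4, then net[4]=29)
One optimal plan: pieces 4 + 4 (1 cut) → €58 − €3 = €55.

55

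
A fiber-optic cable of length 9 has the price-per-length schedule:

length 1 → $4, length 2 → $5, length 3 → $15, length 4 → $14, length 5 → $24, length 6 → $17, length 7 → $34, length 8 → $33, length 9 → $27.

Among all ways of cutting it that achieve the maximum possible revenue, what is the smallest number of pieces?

3

Let r[k] be the best obtainable value from length k. For each k, try every first piece i and keep the best of price[i] + r[k−i].
r[1] = 4
r[2] = 8  (first piece 1, then r[1]=4)
r[3] = 15
r[4] = 19  (first piece 1, then r[3]=15)
r[5] = 24
r[6] = 30  (first piece 3, then r[3]=15)
r[7] = 34  (first piece 1, then r[6]=30)
r[8] = 39  (first piece 3, then r[5]=24)
r[9] = 45  (first piece 3, then r[6]=30)
Maximum revenue is $45.
Now minimize piece count subject to staying optimal: for each k, pieces[k] = 1 + min over i with p[i]+r[k−i]=r[k] of pieces[k−i].
pieces[6] = 2
pieces[7] = 1
pieces[8] = 2
pieces[9] = 3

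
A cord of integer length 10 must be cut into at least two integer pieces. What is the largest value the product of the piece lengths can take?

36

Define f[k] = max over 1≤i<k of i · max(k−i, f[k−i]); the inner max lets the remainder stay uncut if that's better.
f[2] = 1·max(1,0) = 1·1 = 1
f[3] = max(1·2, 2·1) = 2
f[4] = max(1·3, 2·2, 3·1) = 4
f[5] = max(1·4, 2·3, 3·2, 4·1) = 6
f[6] = max(1·6, 2·4, 3·3, 4·2, 5·1) = 9
f[7] = max(1·9, 2·6, 3·4, 4·3, 5·2, 6·1) = 12
f[8] = max(1·12, 2·9, 3·6, …, 6·2, 7·1) = 18
f[9] = max(1·18, 2·12, 3·9, …, 7·2, 8·1) = 27
f[10] = max(1·27, 2·18, 3·12, …, 8·2, 9·1) = 36
One optimal split: 3 + 3 + 2 + 2; product 3·3·2·2 = 36.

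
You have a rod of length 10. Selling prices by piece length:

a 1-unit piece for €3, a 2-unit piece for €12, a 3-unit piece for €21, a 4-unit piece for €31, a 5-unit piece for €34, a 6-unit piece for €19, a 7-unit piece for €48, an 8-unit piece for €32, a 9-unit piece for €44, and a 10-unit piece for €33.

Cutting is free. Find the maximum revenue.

Build best[k] bottom-up: best[k] = max over allowed piece i of (p[i] + best[k−i]).
best[1] = 3
best[2] = 12
best[3] = 21
best[4] = 31
best[5] = 34  (first piece 1, then best[4]=31)
best[6] = 43  (first piece 2, then best[4]=31)
best[7] = 52  (first piece 3, then best[4]=31)
best[8] = 62  (first piece 4, then best[4]=31)
best[9] = 65  (first piece 1, then best[8]=62)
best[10] = 74  (first piece 2, then best[8]=62)
One optimal cutting: 4 + 4 + 2 → €31 + €31 + €12 = €74.

74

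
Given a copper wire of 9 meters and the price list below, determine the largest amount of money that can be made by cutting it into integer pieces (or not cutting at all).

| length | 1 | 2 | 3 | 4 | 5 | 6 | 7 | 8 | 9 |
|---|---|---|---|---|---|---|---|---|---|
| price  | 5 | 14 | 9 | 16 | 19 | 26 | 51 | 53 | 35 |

65

Let R[k] be the best obtainable value from length k. For each k, try every first piece i and keep the best of price[i] + R[k−i].
R[1] = 5
R[2] = max(5+5, 14+0) = 14
R[3] = max(5+14, 14+5, 9+0) = 19
R[4] = max(5+19, 14+14, 9+5, 16+0) = 28
R[5] = max(5+28, 14+19, 9+14, 16+5, 19+0) = 33
R[6] = max(5+33, 14+28, 9+19, 16+14, 19+5, 26+0) = 42
R[7] = max(5+42, 14+33, 9+28, …, 26+5, 51+0) = 51
R[8] = max(5+51, 14+42, 9+33, …, 51+5, 53+0) = 56
R[9] = max(5+56, 14+51, 9+42, …, 53+5, 35+0) = 65
One optimal cutting: 7 + 2 → €51 + €14 = €65.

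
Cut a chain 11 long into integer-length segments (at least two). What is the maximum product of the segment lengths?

54

Let m[k] be the best product for length k (with at least one cut). For each first piece i, the rest contributes max(k−i, m[k−i]).
Small cases: m[2]=1, m[3]=2, m[4]=4.
m[5] = max(1·4, 2·3, 3·2, 4·1) = 6
m[6] = max(1·6, 2·4, 3·3, 4·2, 5·1) = 9
m[7] = max(1·9, 2·6, 3·4, 4·3, 5·2, 6·1) = 12
m[8] = max(1·12, 2·9, 3·6, …, 6·2, 7·1) = 18
m[9] = max(1·18, 2·12, 3·9, …, 7·2, 8·1) = 27
m[10] = max(1·27, 2·18, 3·12, …, 8·2, 9·1) = 36
m[11] = max(1·36, 2·27, 3·18, …, 9·2, 10·1) = 54
One optimal split: 3 + 3 + 3 + 2; product 3·3·3·2 = 54.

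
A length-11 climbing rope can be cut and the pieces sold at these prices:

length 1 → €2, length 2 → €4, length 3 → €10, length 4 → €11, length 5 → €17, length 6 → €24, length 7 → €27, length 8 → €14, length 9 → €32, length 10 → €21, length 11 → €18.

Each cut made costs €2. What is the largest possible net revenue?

39

Let net[k] be the best obtainable value from length k. For each k, try every first piece i and keep the best of price[i] + net[k−i] minus the 2 cut fee when i<k.
net[1] = 2
net[2] = max(2+2-2, 4+0) = 4
net[3] = max(2+4-2, 4+2-2, 10+0) = 10
net[4] = max(2+10-2, 4+4-2, 10+2-2, 11+0) = 11
net[5] = max(2+11-2, 4+10-2, 10+4-2, 11+2-2, 17+0) = 17
net[6] = max(2+17-2, 4+11-2, 10+10-2, 11+4-2, 17+2-2, 24+0) = 24
net[7] = max(2+24-2, 4+17-2, 10+11-2, …, 24+2-2, 27+0) = 27
net[8] = max(2+27-2, 4+24-2, 10+17-2, …, 27+2-2, 14+0) = 27
net[9] = max(2+27-2, 4+27-2, 10+24-2, …, 14+2-2, 32+0) = 32
net[10] = max(2+32-2, 4+27-2, 10+27-2, …, 32+2-2, 21+0) = 35
net[11] = max(2+35-2, 4+32-2, 10+27-2, …, 21+2-2, 18+0) = 39
One optimal plan: pieces 6 + 5 (1 cut) → €41 − €2 = €39.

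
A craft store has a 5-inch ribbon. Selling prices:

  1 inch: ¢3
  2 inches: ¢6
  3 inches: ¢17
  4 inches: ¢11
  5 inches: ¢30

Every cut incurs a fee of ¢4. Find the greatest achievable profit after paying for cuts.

Let net[k] be the best obtainable value from length k. For each k, try every first piece i and keep the best of price[i] + net[k−i] minus the 4 cut fee when i<k.
net[1] = 3
net[2] = 6
net[3] = 17
net[4] = 16  (first piece 1, then net[3]=17)
net[5] = 30
Best is to make no cuts and sell whole for ¢30.

30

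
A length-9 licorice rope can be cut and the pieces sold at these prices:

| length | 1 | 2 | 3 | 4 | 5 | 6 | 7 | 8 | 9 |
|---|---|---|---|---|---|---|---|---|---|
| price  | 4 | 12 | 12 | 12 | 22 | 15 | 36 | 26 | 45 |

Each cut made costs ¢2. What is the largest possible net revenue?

46

Let r[k] be the best obtainable value from length k. For each k, try every first piece i and keep the best of price[i] + r[k−i] minus the 2 cut fee when i<k.
r[1] = 4
r[2] = 12
r[3] = 14  (first piece 1, then r[2]=12)
r[4] = 22  (first piece 2, then r[2]=12)
r[5] = 24  (first piece 1, then r[4]=22)
r[6] = 32  (first piece 2, then r[4]=22)
r[7] = 36
r[8] = 42  (first piece 2, then r[6]=32)
r[9] = 46  (first piece 2, then r[7]=36)
One optimal plan: pieces 7 + 2 (1 cut) → ¢48 − ¢2 = ¢46.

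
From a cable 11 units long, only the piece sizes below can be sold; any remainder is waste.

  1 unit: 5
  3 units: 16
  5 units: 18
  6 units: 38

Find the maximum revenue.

64

Let best[k] be the best obtainable value from length k. For each k, try every first piece i and keep the best of price[i] + best[k−i].
best[1] = 5
best[2] = 10  (first piece 1, then best[1]=5)
best[3] = 16
best[4] = 21  (first piece 1, then best[3]=16)
best[5] = 26  (first piece 1, then best[4]=21)
best[6] = 38
best[7] = 43  (first piece 1, then best[6]=38)
best[8] = 48  (first piece 1, then best[7]=43)
best[9] = 54  (first piece 3, then best[6]=38)
best[10] = 59  (first piece 1, then best[9]=54)
best[11] = 64  (first piece 1, then best[10]=59)
One optimal cutting: 6 + 3 + 1 + 1 → 64.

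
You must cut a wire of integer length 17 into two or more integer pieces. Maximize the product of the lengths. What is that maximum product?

Let g[k] be the best product for length k (with at least one cut). For each first piece i, the rest contributes max(k−i, g[k−i]).
Small cases: g[2]=1, g[3]=2, g[4]=4, g[5]=6, g[6]=9, g[7]=12, g[8]=18, g[9]=27.
g[10] = 2×max(8,18) = 2×18 = 36
g[11] = 2×max(9,27) = 2×27 = 54
g[12] = 3×max(9,27) = 3×27 = 81
g[13] = 2×max(11,54) = 2×54 = 108
g[14] = 2×max(12,81) = 2×81 = 162
g[15] = 3×max(12,81) = 3×81 = 243
g[16] = 2×max(14,162) = 2×162 = 324
g[17] = 2×max(15,243) = 2×243 = 486
One optimal split: 3 + 3 + 3 + 3 + 3 + 2; product 3×3×3×3×3×2 = 486.

486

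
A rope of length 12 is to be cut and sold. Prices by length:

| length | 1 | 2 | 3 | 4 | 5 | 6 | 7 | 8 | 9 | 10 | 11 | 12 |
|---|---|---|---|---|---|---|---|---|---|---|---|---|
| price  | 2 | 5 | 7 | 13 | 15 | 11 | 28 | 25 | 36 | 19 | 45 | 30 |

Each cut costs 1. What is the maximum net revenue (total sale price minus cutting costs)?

46

Build v[k] bottom-up: v[k] = max over allowed piece i of (p[i] + v[k−i]) − 1 per cut.
v[1] = 2
v[2] = max(2+2-1, 5+0) = 5
v[3] = max(2+5-1, 5+2-1, 7+0) = 7
v[4] = max(2+7-1, 5+5-1, 7+2-1, 13+0) = 13
v[5] = max(2+13-1, 5+7-1, 7+5-1, 13+2-1, 15+0) = 15
v[6] = max(2+15-1, 5+13-1, 7+7-1, 13+5-1, 15+2-1, 11+0) = 17
v[7] = max(2+17-1, 5+15-1, 7+13-1, …, 11+2-1, 28+0) = 28
v[8] = max(2+28-1, 5+17-1, 7+15-1, …, 28+2-1, 25+0) = 29
v[9] = max(2+29-1, 5+28-1, 7+17-1, …, 25+2-1, 36+0) = 36
v[10] = max(2+36-1, 5+29-1, 7+28-1, …, 36+2-1, 19+0) = 37
v[11] = max(2+37-1, 5+36-1, 7+29-1, …, 19+2-1, 45+0) = 45
v[12] = max(2+45-1, 5+37-1, 7+36-1, …, 45+2-1, 30+0) = 46
One optimal plan: pieces 11 + 1 (1 cut) → 47 − 1 = 46.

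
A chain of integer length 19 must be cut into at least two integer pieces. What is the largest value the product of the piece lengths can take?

Define f[k] = max over 1≤i<k of i · max(k−i, f[k−i]); the inner max lets the remainder stay uncut if that's better.
Small cases: f[2]=1, f[3]=2, f[4]=4, f[5]=6, f[6]=9, f[7]=12, f[8]=18, f[9]=27, f[10]=36, f[11]=54, f[12]=81.
f[13] = 2*max(11,54) = 2*54 = 108
f[14] = 2*max(12,81) = 2*81 = 162
f[15] = 3*max(12,81) = 3*81 = 243
f[16] = 2*max(14,162) = 2*162 = 324
f[17] = 2*max(15,243) = 2*243 = 486
f[18] = 3*max(15,243) = 3*243 = 729
f[19] = 2*max(17,486) = 2*486 = 972
One optimal split: 3 + 3 + 3 + 3 + 3 + 2 + 2; product 3*3*3*3*3*2*2 = 972.

972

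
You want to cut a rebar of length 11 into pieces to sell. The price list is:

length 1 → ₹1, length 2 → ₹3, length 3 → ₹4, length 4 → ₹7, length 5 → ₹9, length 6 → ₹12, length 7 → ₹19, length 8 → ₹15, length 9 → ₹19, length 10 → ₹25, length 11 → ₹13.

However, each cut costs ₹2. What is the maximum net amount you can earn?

Let net[k] be the best obtainable value from length k. For each k, try every first piece i and keep the best of price[i] + net[k−i] minus the 2 cut fee when i<k.
net[1] = 1
net[2] = max(1+1-2, 3+0) = 3
net[3] = max(1+3-2, 3+1-2, 4+0) = 4
net[4] = max(1+4-2, 3+3-2, 4+1-2, 7+0) = 7
net[5] = max(1+7-2, 3+4-2, 4+3-2, 7+1-2, 9+0) = 9
net[6] = max(1+9-2, 3+7-2, 4+4-2, 7+3-2, 9+1-2, 12+0) = 12
net[7] = max(1+12-2, 3+9-2, 4+7-2, …, 12+1-2, 19+0) = 19
net[8] = max(1+19-2, 3+12-2, 4+9-2, …, 19+1-2, 15+0) = 18
net[9] = max(1+18-2, 3+19-2, 4+12-2, …, 15+1-2, 19+0) = 20
net[10] = max(1+20-2, 3+18-2, 4+19-2, …, 19+1-2, 25+0) = 25
net[11] = max(1+25-2, 3+20-2, 4+18-2, …, 25+1-2, 13+0) = 24
One optimal plan: pieces 10 + 1 (1 cut) → ₹26 − ₹2 = ₹24.

24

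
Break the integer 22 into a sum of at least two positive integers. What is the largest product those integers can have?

Let m[k] be the best product for length k (with at least one cut). For each first piece i, the rest contributes max(k−i, m[k−i]).
m[2] = 1*max(1,0) = 1*1 = 1
m[3] = 1*max(2,1) = 1*2 = 2
m[4] = 2*max(2,1) = 2*2 = 4
m[5] = 2*max(3,2) = 2*3 = 6
m[6] = 3*max(3,2) = 3*3 = 9
m[7] = 2*max(5,6) = 2*6 = 12
m[8] = 2*max(6,9) = 2*9 = 18
m[9] = 3*max(6,9) = 3*9 = 27
m[10] = 2*max(8,18) = 2*18 = 36
m[11] = 2*max(9,27) = 2*27 = 54
m[12] = 3*max(9,27) = 3*27 = 81
m[13] = 2*max(11,54) = 2*54 = 108
m[14] = 2*max(12,81) = 2*81 = 162
m[15] = 3*max(12,81) = 3*81 = 243
m[16] = 2*max(14,162) = 2*162 = 324
m[17] = 2*max(15,243) = 2*243 = 486
m[18] = 3*max(15,243) = 3*243 = 729
m[19] = 2*max(17,486) = 2*486 = 972
m[20] = 2*max(18,729) = 2*729 = 1458
m[21] = 3*max(18,729) = 3*729 = 2187
m[22] = 2*max(20,1458) = 2*1458 = 2916
One optimal split: 3 + 3 + 3 + 3 + 3 + 3 + 2 + 2; product 3*3*3*3*3*3*2*2 = 2916.

2916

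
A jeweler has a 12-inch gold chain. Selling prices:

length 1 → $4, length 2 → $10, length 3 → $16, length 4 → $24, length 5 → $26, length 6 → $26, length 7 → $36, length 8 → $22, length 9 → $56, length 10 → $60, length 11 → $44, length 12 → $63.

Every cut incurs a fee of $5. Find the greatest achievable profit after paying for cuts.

Let r[k] be the best obtainable value from length k. For each k, try every first piece i and keep the best of price[i] + r[k−i] minus the 5 cut fee when i<k.
r[1] = 4
r[2] = max(4+4-5, 10+0) = 10
r[3] = max(4+10-5, 10+4-5, 16+0) = 16
r[4] = max(4+16-5, 10+10-5, 16+4-5, 24+0) = 24
r[5] = max(4+24-5, 10+16-5, 16+10-5, 24+4-5, 26+0) = 26
r[6] = max(4+26-5, 10+24-5, 16+16-5, 24+10-5, 26+4-5, 26+0) = 29
r[7] = max(4+29-5, 10+26-5, 16+24-5, …, 26+4-5, 36+0) = 36
r[8] = max(4+36-5, 10+29-5, 16+26-5, …, 36+4-5, 22+0) = 43
r[9] = max(4+43-5, 10+36-5, 16+29-5, …, 22+4-5, 56+0) = 56
r[10] = max(4+56-5, 10+43-5, 16+36-5, …, 56+4-5, 60+0) = 60
r[11] = max(4+60-5, 10+56-5, 16+43-5, …, 60+4-5, 44+0) = 61
r[12] = max(4+61-5, 10+60-5, 16+56-5, …, 44+4-5, 63+0) = 67
One optimal plan: pieces 9 + 3 (1 cut) → $72 − $5 = $67.

67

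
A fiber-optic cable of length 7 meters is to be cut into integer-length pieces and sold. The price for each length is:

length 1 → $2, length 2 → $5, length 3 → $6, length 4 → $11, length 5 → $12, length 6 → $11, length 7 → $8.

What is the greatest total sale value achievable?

Let best[k] be the best obtainable value from length k. For each k, try every first piece i and keep the best of price[i] + best[k−i].
best[1] = 2
best[2] = max(2+2, 5+0) = 5
best[3] = max(2+5, 5+2, 6+0) = 7
best[4] = max(2+7, 5+5, 6+2, 11+0) = 11
best[5] = max(2+11, 5+7, 6+5, 11+2, 12+0) = 13
best[6] = max(2+13, 5+11, 6+7, 11+5, 12+2, 11+0) = 16
best[7] = max(2+16, 5+13, 6+11, …, 11+2, 8+0) = 18
One optimal cutting: 4 + 2 + 1 → $11 + $5 + $2 = $18.

18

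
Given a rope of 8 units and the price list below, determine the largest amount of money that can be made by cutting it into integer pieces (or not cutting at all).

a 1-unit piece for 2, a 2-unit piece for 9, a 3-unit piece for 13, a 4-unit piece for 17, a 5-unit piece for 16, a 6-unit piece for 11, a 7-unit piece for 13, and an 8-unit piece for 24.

Let best[k] be the best obtainable value from length k. For each k, try every first piece i and keep the best of price[i] + best[k−i].
best[1] = 2
best[2] = max(2+2, 9+0) = 9
best[3] = max(2+9, 9+2, 13+0) = 13
best[4] = max(2+13, 9+9, 13+2, 17+0) = 18
best[5] = max(2+18, 9+13, 13+9, 17+2, 16+0) = 22
best[6] = max(2+22, 9+18, 13+13, 17+9, 16+2, 11+0) = 27
best[7] = max(2+27, 9+22, 13+18, …, 11+2, 13+0) = 31
best[8] = max(2+31, 9+27, 13+22, …, 13+2, 24+0) = 36
One optimal cutting: 2 + 2 + 2 + 2 → 9 + 9 + 9 + 9 = 36.

36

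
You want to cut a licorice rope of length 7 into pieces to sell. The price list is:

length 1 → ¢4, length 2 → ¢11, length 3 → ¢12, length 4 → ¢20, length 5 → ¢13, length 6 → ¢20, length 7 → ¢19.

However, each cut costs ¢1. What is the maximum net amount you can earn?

Build r[k] bottom-up: r[k] = max over allowed piece i of (p[i] + r[k−i]) − 1 per cut.
r[1] = 4
r[2] = max(4+4-1, 11+0) = 11
r[3] = max(4+11-1, 11+4-1, 12+0) = 14
r[4] = max(4+14-1, 11+11-1, 12+4-1, 20+0) = 21
r[5] = max(4+21-1, 11+14-1, 12+11-1, 20+4-1, 13+0) = 24
r[6] = max(4+24-1, 11+21-1, 12+14-1, 20+11-1, 13+4-1, 20+0) = 31
r[7] = max(4+31-1, 11+24-1, 12+21-1, …, 20+4-1, 19+0) = 34
One optimal plan: pieces 2 + 2 + 2 + 1 (3 cuts) → ¢37 − ¢3 = ¢34.

34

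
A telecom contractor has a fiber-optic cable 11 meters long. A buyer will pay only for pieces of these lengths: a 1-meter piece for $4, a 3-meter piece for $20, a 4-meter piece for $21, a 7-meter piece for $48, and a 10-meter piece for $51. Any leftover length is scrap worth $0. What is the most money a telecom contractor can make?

72

Consider every possible first cut. r[k] is the best of p[i]+r[k−i] over all sellable i≤k.
r[1] = 4
r[2] = 8  (first piece 1, then r[1]=4)
r[3] = max(4+8, 20+0) = 20
r[4] = max(4+20, 20+4, 21+0) = 24
r[5] = max(4+24, 20+8, 21+4) = 28
r[6] = max(4+28, 20+20, 21+8) = 40
r[7] = max(4+40, 20+24, 21+20, 48+0) = 48
r[8] = max(4+48, 20+28, 21+24, 48+4) = 52
r[9] = max(4+52, 20+40, 21+28, 48+8) = 60
r[10] = max(4+60, 20+48, 21+40, 48+20, 51+0) = 68
r[11] = max(4+68, 20+52, 21+48, 48+24, 51+4) = 72
One optimal cutting: 7 + 3 + 1 → $72.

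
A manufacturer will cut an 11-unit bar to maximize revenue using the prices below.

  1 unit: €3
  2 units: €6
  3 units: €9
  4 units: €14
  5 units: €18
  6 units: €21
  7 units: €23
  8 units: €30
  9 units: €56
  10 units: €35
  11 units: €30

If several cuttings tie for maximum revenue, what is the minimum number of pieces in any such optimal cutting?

2

Let r[k] be the best obtainable value from length k. For each k, try every first piece i and keep the best of price[i] + r[k−i].
r[1] = 3
r[2] = max(3+3, 6+0) = 6
r[3] = max(3+6, 6+3, 9+0) = 9
r[4] = max(3+9, 6+6, 9+3, 14+0) = 14
r[5] = max(3+14, 6+9, 9+6, 14+3, 18+0) = 18
r[6] = max(3+18, 6+14, 9+9, 14+6, 18+3, 21+0) = 21
r[7] = max(3+21, 6+18, 9+14, …, 21+3, 23+0) = 24
r[8] = max(3+24, 6+21, 9+18, …, 23+3, 30+0) = 30
r[9] = max(3+30, 6+24, 9+21, …, 30+3, 56+0) = 56
r[10] = max(3+56, 6+30, 9+24, …, 56+3, 35+0) = 59
r[11] = max(3+59, 6+56, 9+30, …, 35+3, 30+0) = 62
Maximum revenue is €62.
Now minimize piece count subject to staying optimal: for each k, pieces[k] = 1 + min over i with p[i]+r[k−i]=r[k] of pieces[k−i].
pieces[8] = 1
pieces[9] = 1
pieces[10] = 2
pieces[11] = 2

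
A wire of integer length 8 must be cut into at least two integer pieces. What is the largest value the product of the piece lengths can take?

18

Fill g[k] for k=2..8: at each k try every first piece i and multiply by the better of (k−i) uncut or g[k−i].
g[2] = 1*max(1,0) = 1*1 = 1
g[3] = 1*max(2,1) = 1*2 = 2
g[4] = 2*max(2,1) = 2*2 = 4
g[5] = 2*max(3,2) = 2*3 = 6
g[6] = 3*max(3,2) = 3*3 = 9
g[7] = 2*max(5,6) = 2*6 = 12
g[8] = 2*max(6,9) = 2*9 = 18
One optimal split: 3 + 3 + 2; product 3*3*2 = 18.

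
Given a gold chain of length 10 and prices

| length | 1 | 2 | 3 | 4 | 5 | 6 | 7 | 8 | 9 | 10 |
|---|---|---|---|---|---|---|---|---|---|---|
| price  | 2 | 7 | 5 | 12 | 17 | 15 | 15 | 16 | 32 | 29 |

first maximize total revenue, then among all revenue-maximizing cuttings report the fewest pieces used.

Build r[k] bottom-up: r[k] = max over allowed piece i of (p[i] + r[k−i]).
r[1] = 2
r[2] = max(2+2, 7+0) = 7
r[3] = max(2+7, 7+2, 5+0) = 9
r[4] = max(2+9, 7+7, 5+2, 12+0) = 14
r[5] = max(2+14, 7+9, 5+7, 12+2, 17+0) = 17
r[6] = max(2+17, 7+14, 5+9, 12+7, 17+2, 15+0) = 21
r[7] = max(2+21, 7+17, 5+14, …, 15+2, 15+0) = 24
r[8] = max(2+24, 7+21, 5+17, …, 15+2, 16+0) = 28
r[9] = max(2+28, 7+24, 5+21, …, 16+2, 32+0) = 32
r[10] = max(2+32, 7+28, 5+24, …, 32+2, 29+0) = 35
Maximum revenue is $35.
Now minimize piece count subject to staying optimal: for each k, pieces[k] = 1 + min over i with p[i]+r[k−i]=r[k] of pieces[k−i].
pieces[7] = 2
pieces[8] = 4
pieces[9] = 1
pieces[10] = 5

5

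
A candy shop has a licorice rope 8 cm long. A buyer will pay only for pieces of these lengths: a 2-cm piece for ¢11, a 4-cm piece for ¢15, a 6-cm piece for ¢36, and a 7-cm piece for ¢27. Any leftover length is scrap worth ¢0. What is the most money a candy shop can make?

47

Let f[k] be the best obtainable value from length k. For each k, try every first piece i and keep the best of price[i] + f[k−i].
f[1] = 0
f[2] = 11
f[3] = 11
f[4] = max(11+11, 15+0) = 22
f[5] = max(11+11, 15+0) = 22
f[6] = max(11+22, 15+11, 36+0) = 36
f[7] = max(11+22, 15+11, 36+0, 27+0) = 36
f[8] = max(11+36, 15+22, 36+11, 27+0) = 47
One optimal cutting: 6 + 2 → ¢47.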